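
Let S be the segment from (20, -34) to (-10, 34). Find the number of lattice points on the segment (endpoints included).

The number of lattice points on a segment between lattice points is gcd(|Δx|,|Δy|) + 1 = gcd(30,68) + 1 = 2 + 1 = 3.

3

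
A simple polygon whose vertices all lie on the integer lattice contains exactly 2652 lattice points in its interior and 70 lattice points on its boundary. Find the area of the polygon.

By Pick's theorem, A = I + B/2 − 1 = 2652 + 70/2 − 1 = 2686.

2686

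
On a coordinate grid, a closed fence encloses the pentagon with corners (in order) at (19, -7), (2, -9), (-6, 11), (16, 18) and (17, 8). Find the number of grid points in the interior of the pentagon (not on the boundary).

458

Using the shoelace formula, 2A = |(19·(-9) − 2·(-7)) + (2·11 − (-6)·(-9)) + ((-6)·18 − 16·11) + (16·8 − 17·18) + (17·(-7) − 19·8)| = 922, so the area is 461.
Summing gcd(|Δx|,|Δy|) over the edges gives the boundary count: gcd(17,2) + gcd(8,20) + gcd(22,7) + gcd(1,10) + gcd(2,15) = 1+4+1+1+1 = 8.
By Pick's theorem A = I + B/2 − 1, so I = 461 − 8/2 + 1 = 458.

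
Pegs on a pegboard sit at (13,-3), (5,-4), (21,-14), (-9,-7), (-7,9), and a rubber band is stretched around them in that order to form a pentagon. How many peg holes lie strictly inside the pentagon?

By the shoelace formula, twice the signed area is |[13·(-4) − 5·(-3)] + [5·(-14) − 21·(-4)] + [21·(-7) − (-9)·(-14)] + [(-9)·9 − (-7)·(-7)] + [(-7)·(-3) − 13·9]| = 522, so the area is 261.
The number of boundary lattice points is Σ gcd(|Δx|,|Δy|) = gcd(8,1) + gcd(16,10) + gcd(30,7) + gcd(2,16) + gcd(20,12) = 1+2+1+2+4 = 10.
Pick's theorem gives I = A − B/2 + 1 = 261 − 10/2 + 1 = 257.

257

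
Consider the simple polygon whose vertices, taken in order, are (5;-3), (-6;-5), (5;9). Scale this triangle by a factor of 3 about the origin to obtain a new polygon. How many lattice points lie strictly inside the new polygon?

574

The shoelace formula gives twice the area as |[5·(-5) − (-6)·(-3)] + [(-6)·9 − 5·(-5)] + [5·(-3) − 5·9]| = 132, so the area is 66.
Summing gcd(|Δx|,|Δy|) over the edges gives the boundary count: gcd(11,2) + gcd(11,14) + gcd(0,12) = 1+1+12 = 14.
Scaling by 3 multiplies the area by 3² = 9 (so the new area is 594) and multiplies the boundary lattice-point count by 3, giving 42.
By Pick's theorem, the interior count of the dilated polygon is 594 − 42/2 + 1 = 574.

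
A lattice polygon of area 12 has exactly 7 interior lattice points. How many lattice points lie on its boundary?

12

Pick's theorem gives A = I + B/2 − 1, so B = 2(A − I + 1) = 2(12 − 7 + 1) = 12.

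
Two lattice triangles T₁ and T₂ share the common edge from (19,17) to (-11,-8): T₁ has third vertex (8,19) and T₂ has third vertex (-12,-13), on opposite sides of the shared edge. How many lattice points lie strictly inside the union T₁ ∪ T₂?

The union is the simple quadrilateral with vertices (19,17), (8,19), (-11,-8), (-12,-13) in order.
By the shoelace formula, twice the signed area is |[19·19 − 8·17] + [8·(-8) − (-11)·19] + [(-11)·(-13) − (-12)·(-8)] + [(-12)·17 − 19·(-13)]| = 460, so the area is 230.
Along each edge there are gcd(|Δx|,|Δy|)+1 lattice points, so counting each shared vertex once the boundary has gcd(11,2) + gcd(19,27) + gcd(1,5) + gcd(31,30) = 1+1+1+1 = 4.
By Pick's theorem I = A − B/2 + 1 = 230 − 4/2 + 1 = 229.

229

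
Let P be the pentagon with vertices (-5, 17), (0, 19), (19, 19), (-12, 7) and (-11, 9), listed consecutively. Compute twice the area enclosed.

By the shoelace formula, twice the signed area is |[(-5)·19 − 0·17] + [0·19 − 19·19] + [19·7 − (-12)·19] + [(-12)·9 − (-11)·7] + [(-11)·17 − (-5)·9]| = 268, so the area is 134.

268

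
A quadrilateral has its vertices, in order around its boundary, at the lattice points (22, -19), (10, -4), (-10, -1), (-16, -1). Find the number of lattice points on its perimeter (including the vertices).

The number of boundary lattice points is Σ gcd(|Δx|,|Δy|) = gcd(12,15) + gcd(20,3) + gcd(6,0) + gcd(38,18) = 3+1+6+2 = 12.

12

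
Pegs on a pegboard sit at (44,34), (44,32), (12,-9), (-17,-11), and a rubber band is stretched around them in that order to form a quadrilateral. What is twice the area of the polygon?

1247

The shoelace formula gives twice the area as |[44·32 − 44·34] + [44·(-9) − 12·32] + [12·(-11) − (-17)·(-9)] + [(-17)·34 − 44·(-11)]| = 1247, so the area is 623.5.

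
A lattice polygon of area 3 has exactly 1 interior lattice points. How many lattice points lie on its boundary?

Pick's theorem gives A = I + B/2 − 1, so B = 2(A − I + 1) = 2(3 − 1 + 1) = 6.

6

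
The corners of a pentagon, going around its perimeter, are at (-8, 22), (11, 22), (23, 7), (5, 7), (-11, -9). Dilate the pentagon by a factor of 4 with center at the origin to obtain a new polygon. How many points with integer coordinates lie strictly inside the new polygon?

Using the shoelace formula, 2A = |((-8)·22 − 11·22) + (11·7 − 23·22) + (23·7 − 5·7) + (5·(-9) − (-11)·7) + ((-11)·22 − (-8)·(-9))| = 1003, so the area is 1003/2.
Summing gcd(|Δx|,|Δy|) over the edges gives the boundary count: gcd(19,0) + gcd(12,15) + gcd(18,0) + gcd(16,16) + gcd(3,31) = 19+3+18+16+1 = 57.
Scaling by 4 multiplies the area by 4² = 16 (so the new area is 8024) and multiplies the boundary lattice-point count by 4, giving 228.
By Pick's theorem, the interior count of the dilated polygon is 8024 − 228/2 + 1 = 7911.

7911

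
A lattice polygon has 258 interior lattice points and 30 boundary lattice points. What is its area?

By Pick's theorem, A = I + B/2 − 1 = 258 + 30/2 − 1 = 272.

272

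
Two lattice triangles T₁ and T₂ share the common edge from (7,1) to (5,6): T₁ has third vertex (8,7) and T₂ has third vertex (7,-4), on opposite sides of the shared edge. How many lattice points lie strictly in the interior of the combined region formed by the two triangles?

The union is the simple quadrilateral with vertices (7,1), (8,7), (5,6), (7,-4) in order.
The shoelace formula gives twice the area as |(7·7 − 8·1) + (8·6 − 5·7) + (5·(-4) − 7·6) + (7·1 − 7·(-4))| = 27, so the area is 27/2.
Along each edge there are gcd(|Δx|,|Δy|)+1 lattice points, so counting each shared vertex once the boundary has gcd(1,6) + gcd(3,1) + gcd(2,10) + gcd(0,5) = 1+1+2+5 = 9.
By Pick's theorem I = A − B/2 + 1 = 27/2 − 9/2 + 1 = 10.

10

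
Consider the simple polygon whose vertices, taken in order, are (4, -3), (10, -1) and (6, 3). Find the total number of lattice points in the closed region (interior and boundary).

21

Using the shoelace formula, 2A = |(4·(-1) − 10·(-3)) + (10·3 − 6·(-1)) + (6·(-3) − 4·3)| = 32, so the area is 16.
Summing gcd(|Δx|,|Δy|) over the edges gives the boundary count: gcd(6,2) + gcd(4,4) + gcd(2,6) = 2+4+2 = 8.
Pick's theorem gives I = A − B/2 + 1 = 16 − 8/2 + 1 = 13, so the closed region contains I + B = 13 + 8 = 21 lattice points.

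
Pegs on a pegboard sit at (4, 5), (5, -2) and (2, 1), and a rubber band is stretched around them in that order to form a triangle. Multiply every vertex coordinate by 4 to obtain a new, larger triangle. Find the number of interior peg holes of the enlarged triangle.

By the shoelace formula, twice the signed area is |[4·(-2) − 5·5] + [5·1 − 2·(-2)] + [2·5 − 4·1]| = 18, so the area is 9.
The number of boundary lattice points is Σ gcd(|Δx|,|Δy|) = gcd(1,7) + gcd(3,3) + gcd(2,4) = 1+3+2 = 6.
Scaling by 4 multiplies the area by 4² = 16 (so the new area is 144) and multiplies the boundary lattice-point count by 4, giving 24.
By Pick's theorem, the interior count of the dilated polygon is 144 − 24/2 + 1 = 133.

133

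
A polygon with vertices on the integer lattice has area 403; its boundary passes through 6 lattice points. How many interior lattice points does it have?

From Pick's theorem, I = A − B/2 + 1 = 403 − 6/2 + 1 = 401.

401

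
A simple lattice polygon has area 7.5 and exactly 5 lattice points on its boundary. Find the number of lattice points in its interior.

From Pick's theorem, I = A − B/2 + 1 = 7.5 − 5/2 + 1 = 6.

6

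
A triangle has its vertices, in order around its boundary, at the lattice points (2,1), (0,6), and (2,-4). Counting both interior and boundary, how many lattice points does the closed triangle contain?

10

The shoelace formula gives twice the area as |(2·6 − 0·1) + (0·(-4) − 2·6) + (2·1 − 2·(-4))| = 10, so the area is 5.
The number of boundary lattice points is Σ gcd(|Δx|,|Δy|) = gcd(2,5) + gcd(2,10) + gcd(0,5) = 1+2+5 = 8.
Pick's theorem gives I = A − B/2 + 1 = 5 − 8/2 + 1 = 2, so the closed region contains I + B = 2 + 8 = 10 lattice points.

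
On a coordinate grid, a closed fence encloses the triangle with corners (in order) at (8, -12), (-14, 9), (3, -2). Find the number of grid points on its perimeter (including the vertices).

Along each edge there are gcd(|Δx|,|Δy|)+1 lattice points, so counting each shared vertex once the boundary has gcd(22,21) + gcd(17,11) + gcd(5,10) = 1+1+5 = 7.

7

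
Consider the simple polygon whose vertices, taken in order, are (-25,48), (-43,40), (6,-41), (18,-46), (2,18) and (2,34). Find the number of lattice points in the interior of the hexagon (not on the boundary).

2204

Using the shoelace formula, 2A = |((-25)·40 − (-43)·48) + ((-43)·(-41) − 6·40) + (6·(-46) − 18·(-41)) + (18·18 − 2·(-46)) + (2·34 − 2·18) + (2·48 − (-25)·34)| = 4443, so the area is 4443/2.
The number of boundary lattice points is Σ gcd(|Δx|,|Δy|) = gcd(18,8) + gcd(49,81) + gcd(12,5) + gcd(16,64) + gcd(0,16) + gcd(27,14) = 2+1+1+16+16+1 = 37.
By Pick's theorem A = I + B/2 − 1, so I = 4443/2 − 37/2 + 1 = 2204.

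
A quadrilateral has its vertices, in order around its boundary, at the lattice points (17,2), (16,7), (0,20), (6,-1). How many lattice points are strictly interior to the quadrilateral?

156

Using the shoelace formula, 2A = |(17·7 − 16·2) + (16·20 − 0·7) + (0·(-1) − 6·20) + (6·2 − 17·(-1))| = 316, so the area is 158.
The number of boundary lattice points is Σ gcd(|Δx|,|Δy|) = gcd(1,5) + gcd(16,13) + gcd(6,21) + gcd(11,3) = 1+1+3+1 = 6.
Pick's theorem gives I = A − B/2 + 1 = 158 − 6/2 + 1 = 156.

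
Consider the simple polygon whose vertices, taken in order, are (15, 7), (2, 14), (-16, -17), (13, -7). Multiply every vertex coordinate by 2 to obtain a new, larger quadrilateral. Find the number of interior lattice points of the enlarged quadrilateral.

By the shoelace formula, twice the signed area is |[15·14 − 2·7] + [2·(-17) − (-16)·14] + [(-16)·(-7) − 13·(-17)] + [13·7 − 15·(-7)]| = 915, so the area is 457.5.
The number of boundary lattice points is Σ gcd(|Δx|,|Δy|) = gcd(13,7) + gcd(18,31) + gcd(29,10) + gcd(2,14) = 1+1+1+2 = 5.
Scaling by 2 multiplies the area by 2² = 4 (so the new area is 1830) and multiplies the boundary lattice-point count by 2, giving 10.
By Pick's theorem, the interior count of the dilated polygon is 1830 − 10/2 + 1 = 1826.

1826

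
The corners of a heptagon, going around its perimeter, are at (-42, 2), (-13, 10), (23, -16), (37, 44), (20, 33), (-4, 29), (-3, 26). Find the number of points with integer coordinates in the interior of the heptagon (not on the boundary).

Using the shoelace formula, 2A = |((-42)·10 − (-13)·2) + ((-13)·(-16) − 23·10) + (23·44 − 37·(-16)) + (37·33 − 20·44) + (20·29 − (-4)·33) + ((-4)·26 − (-3)·29) + ((-3)·2 − (-42)·26)| = 3310, so the area is 1655.
The number of boundary lattice points is Σ gcd(|Δx|,|Δy|) = gcd(29,8) + gcd(36,26) + gcd(14,60) + gcd(17,11) + gcd(24,4) + gcd(1,3) + gcd(39,24) = 1+2+2+1+4+1+3 = 14.
By Pick's theorem A = I + B/2 − 1, so I = 1655 − 14/2 + 1 = 1649.

1649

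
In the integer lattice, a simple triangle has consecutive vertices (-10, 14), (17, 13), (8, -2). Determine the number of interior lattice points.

205

The shoelace formula gives twice the area as |[(-10)·13 − 17·14] + [17·(-2) − 8·13] + [8·14 − (-10)·(-2)]| = 414, so the area is 207.
Along each edge there are gcd(|Δx|,|Δy|)+1 lattice points, so counting each shared vertex once the boundary has gcd(27,1) + gcd(9,15) + gcd(18,16) = 1+3+2 = 6.
By Pick's theorem A = I + B/2 − 1, so I = 207 − 6/2 + 1 = 205.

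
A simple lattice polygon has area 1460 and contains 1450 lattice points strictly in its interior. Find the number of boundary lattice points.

22

Pick's theorem gives A = I + B/2 − 1, so B = 2(A − I + 1) = 2(1460 − 1450 + 1) = 22.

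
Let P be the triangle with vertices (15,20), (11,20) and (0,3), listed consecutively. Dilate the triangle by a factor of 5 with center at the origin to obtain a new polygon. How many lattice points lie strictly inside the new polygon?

By the shoelace formula, twice the signed area is |(15·20 − 11·20) + (11·3 − 0·20) + (0·20 − 15·3)| = 68, so the area is 34.
The number of boundary lattice points is Σ gcd(|Δx|,|Δy|) = gcd(4,0) + gcd(11,17) + gcd(15,17) = 4+1+1 = 6.
Scaling by 5 multiplies the area by 5² = 25 (so the new area is 850) and multiplies the boundary lattice-point count by 5, giving 30.
By Pick's theorem, the interior count of the dilated polygon is 850 − 30/2 + 1 = 836.

836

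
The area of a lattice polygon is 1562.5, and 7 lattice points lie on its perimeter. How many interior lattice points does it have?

1560

Pick's theorem A = I + B/2 − 1 rearranges to I = A − B/2 + 1 = 1562.5 − 7/2 + 1 = 1560.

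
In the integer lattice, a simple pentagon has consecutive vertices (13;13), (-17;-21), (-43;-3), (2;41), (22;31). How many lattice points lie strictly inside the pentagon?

1798

Using the shoelace formula, 2A = |[13·(-21) − (-17)·13] + [(-17)·(-3) − (-43)·(-21)] + [(-43)·41 − 2·(-3)] + [2·31 − 22·41] + [22·13 − 13·31]| = 3618, so the area is 1809.
Summing gcd(|Δx|,|Δy|) over the edges gives the boundary count: gcd(30,34) + gcd(26,18) + gcd(45,44) + gcd(20,10) + gcd(9,18) = 2+2+1+10+9 = 24.
By Pick's theorem A = I + B/2 − 1, so I = 1809 − 24/2 + 1 = 1798.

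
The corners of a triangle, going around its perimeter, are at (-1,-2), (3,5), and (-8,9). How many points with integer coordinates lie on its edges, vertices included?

Summing gcd(|Δx|,|Δy|) over the edges gives the boundary count: gcd(4,7) + gcd(11,4) + gcd(7,11) = 1+1+1 = 3.

3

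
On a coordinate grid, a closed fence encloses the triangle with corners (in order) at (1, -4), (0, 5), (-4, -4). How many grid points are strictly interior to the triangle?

20

The shoelace formula gives twice the area as |[1·5 − 0·(-4)] + [0·(-4) − (-4)·5] + [(-4)·(-4) − 1·(-4)]| = 45, so the area is 22.5.
Along each edge there are gcd(|Δx|,|Δy|)+1 lattice points, so counting each shared vertex once the boundary has gcd(1,9) + gcd(4,9) + gcd(5,0) = 1+1+5 = 7.
By Pick's theorem A = I + B/2 − 1, so I = 22.5 − 7/2 + 1 = 20.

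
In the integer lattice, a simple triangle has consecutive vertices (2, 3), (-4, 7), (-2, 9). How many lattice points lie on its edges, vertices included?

6

The number of boundary lattice points is Σ gcd(|Δx|,|Δy|) = gcd(6,4) + gcd(2,2) + gcd(4,6) = 2+2+2 = 6.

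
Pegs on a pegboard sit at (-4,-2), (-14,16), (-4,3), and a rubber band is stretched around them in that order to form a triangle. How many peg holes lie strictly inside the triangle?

22

The shoelace formula gives twice the area as |[(-4)·16 − (-14)·(-2)] + [(-14)·3 − (-4)·16] + [(-4)·(-2) − (-4)·3]| = 50, so the area is 25.
Summing gcd(|Δx|,|Δy|) over the edges gives the boundary count: gcd(10,18) + gcd(10,13) + gcd(0,5) = 2+1+5 = 8.
Pick's theorem gives I = A − B/2 + 1 = 25 − 8/2 + 1 = 22.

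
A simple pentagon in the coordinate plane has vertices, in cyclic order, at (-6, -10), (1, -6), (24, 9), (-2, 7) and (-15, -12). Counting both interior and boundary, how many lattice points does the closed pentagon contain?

Using the shoelace formula, 2A = |[(-6)·(-6) − 1·(-10)] + [1·9 − 24·(-6)] + [24·7 − (-2)·9] + [(-2)·(-12) − (-15)·7] + [(-15)·(-10) − (-6)·(-12)]| = 592, so the area is 296.
Along each edge there are gcd(|Δx|,|Δy|)+1 lattice points, so counting each shared vertex once the boundary has gcd(7,4) + gcd(23,15) + gcd(26,2) + gcd(13,19) + gcd(9,2) = 1+1+2+1+1 = 6.
Pick's theorem gives I = A − B/2 + 1 = 296 − 6/2 + 1 = 294, so the closed region contains I + B = 294 + 6 = 300 lattice points.

300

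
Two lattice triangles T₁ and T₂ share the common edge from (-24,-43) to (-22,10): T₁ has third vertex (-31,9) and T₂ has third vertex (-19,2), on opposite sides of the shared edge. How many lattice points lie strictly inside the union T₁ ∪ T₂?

322

The union is the simple quadrilateral with vertices (-24,-43), (-31,9), (-22,10), (-19,2) in order.
The shoelace formula gives twice the area as |((-24)·9 − (-31)·(-43)) + ((-31)·10 − (-22)·9) + ((-22)·2 − (-19)·10) + ((-19)·(-43) − (-24)·2)| = 650, so the area is 325.
The number of boundary lattice points is Σ gcd(|Δx|,|Δy|) = gcd(7,52) + gcd(9,1) + gcd(3,8) + gcd(5,45) = 1+1+1+5 = 8.
By Pick's theorem I = A − B/2 + 1 = 325 − 8/2 + 1 = 322.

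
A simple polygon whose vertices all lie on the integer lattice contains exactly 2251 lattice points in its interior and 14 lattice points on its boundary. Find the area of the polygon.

2257

Pick's theorem states A = I + B/2 − 1, so A = 2251 + 14/2 − 1 = 2257.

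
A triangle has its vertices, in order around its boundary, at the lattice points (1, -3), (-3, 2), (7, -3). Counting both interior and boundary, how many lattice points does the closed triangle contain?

22

Using the shoelace formula, 2A = |[1·2 − (-3)·(-3)] + [(-3)·(-3) − 7·2] + [7·(-3) − 1·(-3)]| = 30, so the area is 15.
Along each edge there are gcd(|Δx|,|Δy|)+1 lattice points, so counting each shared vertex once the boundary has gcd(4,5) + gcd(10,5) + gcd(6,0) = 1+5+6 = 12.
Pick's theorem gives I = A − B/2 + 1 = 15 − 12/2 + 1 = 10, so the closed region contains I + B = 10 + 12 = 22 lattice points.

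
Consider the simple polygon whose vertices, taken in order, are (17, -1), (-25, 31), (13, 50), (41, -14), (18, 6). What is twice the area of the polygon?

3005

Using the shoelace formula, 2A = |[17·31 − (-25)·(-1)] + [(-25)·50 − 13·31] + [13·(-14) − 41·50] + [41·6 − 18·(-14)] + [18·(-1) − 17·6]| = 3005, so the area is 3005/2.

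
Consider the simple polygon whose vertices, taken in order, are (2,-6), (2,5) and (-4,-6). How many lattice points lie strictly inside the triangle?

By the shoelace formula, twice the signed area is |[2·5 − 2·(-6)] + [2·(-6) − (-4)·5] + [(-4)·(-6) − 2·(-6)]| = 66, so the area is 33.
Summing gcd(|Δx|,|Δy|) over the edges gives the boundary count: gcd(0,11) + gcd(6,11) + gcd(6,0) = 11+1+6 = 18.
Pick's theorem gives I = A − B/2 + 1 = 33 − 18/2 + 1 = 25.

25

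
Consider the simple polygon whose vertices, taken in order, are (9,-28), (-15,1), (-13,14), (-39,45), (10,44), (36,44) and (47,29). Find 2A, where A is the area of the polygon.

By the shoelace formula, twice the signed area is |[9·1 − (-15)·(-28)] + [(-15)·14 − (-13)·1] + [(-13)·45 − (-39)·14] + [(-39)·44 − 10·45] + [10·44 − 36·44] + [36·29 − 47·44] + [47·(-28) − 9·29]| = 6558, so the area is 3279.

6558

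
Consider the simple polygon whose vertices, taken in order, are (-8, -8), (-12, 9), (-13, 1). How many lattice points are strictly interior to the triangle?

24

Using the shoelace formula, 2A = |((-8)·9 − (-12)·(-8)) + ((-12)·1 − (-13)·9) + ((-13)·(-8) − (-8)·1)| = 49, so the area is 49/2.
Along each edge there are gcd(|Δx|,|Δy|)+1 lattice points, so counting each shared vertex once the boundary has gcd(4,17) + gcd(1,8) + gcd(5,9) = 1+1+1 = 3.
Pick's theorem gives I = A − B/2 + 1 = 49/2 − 3/2 + 1 = 24.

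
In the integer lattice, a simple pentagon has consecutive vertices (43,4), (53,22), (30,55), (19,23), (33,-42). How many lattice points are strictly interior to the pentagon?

The shoelace formula gives twice the area as |(43·22 − 53·4) + (53·55 − 30·22) + (30·23 − 19·55) + (19·(-42) − 33·23) + (33·4 − 43·(-42))| = 3015, so the area is 3015/2.
Summing gcd(|Δx|,|Δy|) over the edges gives the boundary count: gcd(10,18) + gcd(23,33) + gcd(11,32) + gcd(14,65) + gcd(10,46) = 2+1+1+1+2 = 7.
Pick's theorem gives I = A − B/2 + 1 = 3015/2 − 7/2 + 1 = 1505.

1505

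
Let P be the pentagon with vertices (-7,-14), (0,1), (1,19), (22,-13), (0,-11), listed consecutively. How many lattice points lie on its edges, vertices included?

6

Summing gcd(|Δx|,|Δy|) over the edges gives the boundary count: gcd(7,15) + gcd(1,18) + gcd(21,32) + gcd(22,2) + gcd(7,3) = 1+1+1+2+1 = 6.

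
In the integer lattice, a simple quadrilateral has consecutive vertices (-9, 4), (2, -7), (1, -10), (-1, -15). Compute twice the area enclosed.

122

Using the shoelace formula, 2A = |[(-9)·(-7) − 2·4] + [2·(-10) − 1·(-7)] + [1·(-15) − (-1)·(-10)] + [(-1)·4 − (-9)·(-15)]| = 122, so the area is 61.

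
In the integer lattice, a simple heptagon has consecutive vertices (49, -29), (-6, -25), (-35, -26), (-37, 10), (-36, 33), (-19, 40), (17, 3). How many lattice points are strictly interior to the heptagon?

3222

By the shoelace formula, twice the signed area is |[49·(-25) − (-6)·(-29)] + [(-6)·(-26) − (-35)·(-25)] + [(-35)·10 − (-37)·(-26)] + [(-37)·33 − (-36)·10] + [(-36)·40 − (-19)·33] + [(-19)·3 − 17·40] + [17·(-29) − 49·3]| = 6481, so the area is 3240.5.
Along each edge there are gcd(|Δx|,|Δy|)+1 lattice points, so counting each shared vertex once the boundary has gcd(55,4) + gcd(29,1) + gcd(2,36) + gcd(1,23) + gcd(17,7) + gcd(36,37) + gcd(32,32) = 1+1+2+1+1+1+32 = 39.
Pick's theorem gives I = A − B/2 + 1 = 3240.5 − 39/2 + 1 = 3222.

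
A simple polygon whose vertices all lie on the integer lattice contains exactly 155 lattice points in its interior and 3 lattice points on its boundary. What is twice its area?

311

By Pick's theorem, A = I + B/2 − 1 = 155 + 3/2 − 1 = 311/2.
Hence 2A = 311.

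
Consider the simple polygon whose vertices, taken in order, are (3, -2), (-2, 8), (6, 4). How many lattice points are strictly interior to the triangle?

25

The shoelace formula gives twice the area as |(3·8 − (-2)·(-2)) + ((-2)·4 − 6·8) + (6·(-2) − 3·4)| = 60, so the area is 30.
Along each edge there are gcd(|Δx|,|Δy|)+1 lattice points, so counting each shared vertex once the boundary has gcd(5,10) + gcd(8,4) + gcd(3,6) = 5+4+3 = 12.
Pick's theorem gives I = A − B/2 + 1 = 30 − 12/2 + 1 = 25.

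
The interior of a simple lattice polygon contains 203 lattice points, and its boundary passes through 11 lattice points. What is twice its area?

Pick's theorem states A = I + B/2 − 1, so A = 203 + 11/2 − 1 = 415/2.
Hence 2A = 415.

415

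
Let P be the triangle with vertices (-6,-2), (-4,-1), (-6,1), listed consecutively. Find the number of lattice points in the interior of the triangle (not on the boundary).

1

Using the shoelace formula, 2A = |[(-6)·(-1) − (-4)·(-2)] + [(-4)·1 − (-6)·(-1)] + [(-6)·(-2) − (-6)·1]| = 6, so the area is 3.
The number of boundary lattice points is Σ gcd(|Δx|,|Δy|) = gcd(2,1) + gcd(2,2) + gcd(0,3) = 1+2+3 = 6.
By Pick's theorem A = I + B/2 − 1, so I = 3 − 6/2 + 1 = 1.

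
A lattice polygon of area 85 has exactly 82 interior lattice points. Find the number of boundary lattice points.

Pick's theorem gives A = I + B/2 − 1, so B = 2(A − I + 1) = 2(85 − 82 + 1) = 8.

8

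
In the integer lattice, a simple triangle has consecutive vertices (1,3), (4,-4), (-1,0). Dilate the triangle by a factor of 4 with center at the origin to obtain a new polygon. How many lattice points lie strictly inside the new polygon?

The shoelace formula gives twice the area as |(1·(-4) − 4·3) + (4·0 − (-1)·(-4)) + ((-1)·3 − 1·0)| = 23, so the area is 11.5.
Along each edge there are gcd(|Δx|,|Δy|)+1 lattice points, so counting each shared vertex once the boundary has gcd(3,7) + gcd(5,4) + gcd(2,3) = 1+1+1 = 3.
Scaling by 4 multiplies the area by 4² = 16 (so the new area is 184) and multiplies the boundary lattice-point count by 4, giving 12.
By Pick's theorem, the interior count of the dilated polygon is 184 − 12/2 + 1 = 179.

179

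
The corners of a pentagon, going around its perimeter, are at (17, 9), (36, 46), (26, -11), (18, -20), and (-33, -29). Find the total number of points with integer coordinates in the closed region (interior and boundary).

By the shoelace formula, twice the signed area is |[17·46 − 36·9] + [36·(-11) − 26·46] + [26·(-20) − 18·(-11)] + [18·(-29) − (-33)·(-20)] + [(-33)·9 − 17·(-29)]| = 2442, so the area is 1221.
Summing gcd(|Δx|,|Δy|) over the edges gives the boundary count: gcd(19,37) + gcd(10,57) + gcd(8,9) + gcd(51,9) + gcd(50,38) = 1+1+1+3+2 = 8.
Pick's theorem gives I = A − B/2 + 1 = 1221 − 8/2 + 1 = 1218, so the closed region contains I + B = 1218 + 8 = 1226 lattice points.

1226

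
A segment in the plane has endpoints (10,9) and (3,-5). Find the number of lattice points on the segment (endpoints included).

The number of lattice points on a segment between lattice points is gcd(|Δx|,|Δy|) + 1 = gcd(7,14) + 1 = 7 + 1 = 8.

8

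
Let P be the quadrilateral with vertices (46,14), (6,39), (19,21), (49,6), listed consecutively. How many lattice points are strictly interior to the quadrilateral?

285

By the shoelace formula, twice the signed area is |[46·39 − 6·14] + [6·21 − 19·39] + [19·6 − 49·21] + [49·14 − 46·6]| = 590, so the area is 295.
Summing gcd(|Δx|,|Δy|) over the edges gives the boundary count: gcd(40,25) + gcd(13,18) + gcd(30,15) + gcd(3,8) = 5+1+15+1 = 22.
Pick's theorem gives I = A − B/2 + 1 = 295 − 22/2 + 1 = 285.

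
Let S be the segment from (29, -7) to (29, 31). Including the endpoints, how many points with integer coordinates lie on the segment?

The number of lattice points on a segment between lattice points is gcd(|Δx|,|Δy|) + 1 = gcd(0,38) + 1 = 38 + 1 = 39.

39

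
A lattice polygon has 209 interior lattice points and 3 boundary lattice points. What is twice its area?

By Pick's theorem, A = I + B/2 − 1 = 209 + 3/2 − 1 = 419/2.
Hence 2A = 419.

419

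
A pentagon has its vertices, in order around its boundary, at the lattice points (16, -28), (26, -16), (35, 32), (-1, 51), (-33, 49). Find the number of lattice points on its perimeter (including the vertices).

15

Along each edge there are gcd(|Δx|,|Δy|)+1 lattice points, so counting each shared vertex once the boundary has gcd(10,12) + gcd(9,48) + gcd(36,19) + gcd(32,2) + gcd(49,77) = 2+3+1+2+7 = 15.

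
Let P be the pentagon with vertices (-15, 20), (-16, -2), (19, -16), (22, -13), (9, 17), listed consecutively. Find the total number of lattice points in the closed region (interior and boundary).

846

By the shoelace formula, twice the signed area is |[(-15)·(-2) − (-16)·20] + [(-16)·(-16) − 19·(-2)] + [19·(-13) − 22·(-16)] + [22·17 − 9·(-13)] + [9·20 − (-15)·17]| = 1675, so the area is 1675/2.
Summing gcd(|Δx|,|Δy|) over the edges gives the boundary count: gcd(1,22) + gcd(35,14) + gcd(3,3) + gcd(13,30) + gcd(24,3) = 1+7+3+1+3 = 15.
Pick's theorem gives I = A − B/2 + 1 = 1675/2 − 15/2 + 1 = 831, so the closed region contains I + B = 831 + 15 = 846 lattice points.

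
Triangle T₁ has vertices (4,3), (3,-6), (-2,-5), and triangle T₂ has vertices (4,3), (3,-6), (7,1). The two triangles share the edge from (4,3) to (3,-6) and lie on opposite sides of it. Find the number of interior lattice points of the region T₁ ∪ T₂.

The union is the simple quadrilateral with vertices (4,3), (-2,-5), (3,-6), (7,1) in order.
By the shoelace formula, twice the signed area is |[4·(-5) − (-2)·3] + [(-2)·(-6) − 3·(-5)] + [3·1 − 7·(-6)] + [7·3 − 4·1]| = 75, so the area is 37.5.
Along each edge there are gcd(|Δx|,|Δy|)+1 lattice points, so counting each shared vertex once the boundary has gcd(6,8) + gcd(5,1) + gcd(4,7) + gcd(3,2) = 2+1+1+1 = 5.
By Pick's theorem I = A − B/2 + 1 = 37.5 − 5/2 + 1 = 36.

36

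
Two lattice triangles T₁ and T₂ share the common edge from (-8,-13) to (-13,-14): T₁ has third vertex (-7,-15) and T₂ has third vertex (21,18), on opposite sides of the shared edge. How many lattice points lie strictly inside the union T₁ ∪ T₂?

67

The union is the simple quadrilateral with vertices (-8,-13), (-7,-15), (-13,-14), (21,18) in order.
By the shoelace formula, twice the signed area is |[(-8)·(-15) − (-7)·(-13)] + [(-7)·(-14) − (-13)·(-15)] + [(-13)·18 − 21·(-14)] + [21·(-13) − (-8)·18]| = 137, so the area is 137/2.
The number of boundary lattice points is Σ gcd(|Δx|,|Δy|) = gcd(1,2) + gcd(6,1) + gcd(34,32) + gcd(29,31) = 1+1+2+1 = 5.
By Pick's theorem I = A − B/2 + 1 = 137/2 − 5/2 + 1 = 67.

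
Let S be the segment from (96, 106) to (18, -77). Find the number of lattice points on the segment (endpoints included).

4

The number of lattice points on a segment between lattice points is gcd(|Δx|,|Δy|) + 1 = gcd(78,183) + 1 = 3 + 1 = 4.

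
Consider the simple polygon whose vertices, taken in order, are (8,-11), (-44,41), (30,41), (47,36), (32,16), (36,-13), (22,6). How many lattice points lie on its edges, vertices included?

Along each edge there are gcd(|Δx|,|Δy|)+1 lattice points, so counting each shared vertex once the boundary has gcd(52,52) + gcd(74,0) + gcd(17,5) + gcd(15,20) + gcd(4,29) + gcd(14,19) + gcd(14,17) = 52+74+1+5+1+1+1 = 135.

135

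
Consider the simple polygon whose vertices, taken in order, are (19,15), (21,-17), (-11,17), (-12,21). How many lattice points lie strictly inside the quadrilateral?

535

Using the shoelace formula, 2A = |[19·(-17) − 21·15] + [21·17 − (-11)·(-17)] + [(-11)·21 − (-12)·17] + [(-12)·15 − 19·21]| = 1074, so the area is 537.
The number of boundary lattice points is Σ gcd(|Δx|,|Δy|) = gcd(2,32) + gcd(32,34) + gcd(1,4) + gcd(31,6) = 2+2+1+1 = 6.
Pick's theorem gives I = A − B/2 + 1 = 537 − 6/2 + 1 = 535.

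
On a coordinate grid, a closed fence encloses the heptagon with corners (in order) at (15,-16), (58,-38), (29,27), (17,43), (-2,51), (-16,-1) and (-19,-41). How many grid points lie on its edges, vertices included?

Summing gcd(|Δx|,|Δy|) over the edges gives the boundary count: gcd(43,22) + gcd(29,65) + gcd(12,16) + gcd(19,8) + gcd(14,52) + gcd(3,40) + gcd(34,25) = 1+1+4+1+2+1+1 = 11.

11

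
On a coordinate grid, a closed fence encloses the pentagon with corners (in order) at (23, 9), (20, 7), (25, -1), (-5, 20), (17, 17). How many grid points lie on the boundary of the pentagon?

8

Summing gcd(|Δx|,|Δy|) over the edges gives the boundary count: gcd(3,2) + gcd(5,8) + gcd(30,21) + gcd(22,3) + gcd(6,8) = 1+1+3+1+2 = 8.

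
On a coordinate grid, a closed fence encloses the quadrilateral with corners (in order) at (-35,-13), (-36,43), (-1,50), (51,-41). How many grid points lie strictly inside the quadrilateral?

4158

By the shoelace formula, twice the signed area is |[(-35)·43 − (-36)·(-13)] + [(-36)·50 − (-1)·43] + [(-1)·(-41) − 51·50] + [51·(-13) − (-35)·(-41)]| = 8337, so the area is 8337/2.
Along each edge there are gcd(|Δx|,|Δy|)+1 lattice points, so counting each shared vertex once the boundary has gcd(1,56) + gcd(35,7) + gcd(52,91) + gcd(86,28) = 1+7+13+2 = 23.
By Pick's theorem A = I + B/2 − 1, so I = 8337/2 − 23/2 + 1 = 4158.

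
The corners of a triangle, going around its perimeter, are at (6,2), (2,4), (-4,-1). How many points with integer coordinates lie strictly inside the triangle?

15

By the shoelace formula, twice the signed area is |(6·4 − 2·2) + (2·(-1) − (-4)·4) + ((-4)·2 − 6·(-1))| = 32, so the area is 16.
Summing gcd(|Δx|,|Δy|) over the edges gives the boundary count: gcd(4,2) + gcd(6,5) + gcd(10,3) = 2+1+1 = 4.
By Pick's theorem A = I + B/2 − 1, so I = 16 − 4/2 + 1 = 15.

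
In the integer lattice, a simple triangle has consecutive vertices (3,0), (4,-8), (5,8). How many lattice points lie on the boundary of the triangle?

4

Summing gcd(|Δx|,|Δy|) over the edges gives the boundary count: gcd(1,8) + gcd(1,16) + gcd(2,8) = 1+1+2 = 4.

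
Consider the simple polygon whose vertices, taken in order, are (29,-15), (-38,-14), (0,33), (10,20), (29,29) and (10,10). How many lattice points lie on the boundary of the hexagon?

24

Along each edge there are gcd(|Δx|,|Δy|)+1 lattice points, so counting each shared vertex once the boundary has gcd(67,1) + gcd(38,47) + gcd(10,13) + gcd(19,9) + gcd(19,19) + gcd(19,25) = 1+1+1+1+19+1 = 24.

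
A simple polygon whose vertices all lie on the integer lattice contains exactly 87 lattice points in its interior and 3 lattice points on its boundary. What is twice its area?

Pick's theorem states A = I + B/2 − 1, so A = 87 + 3/2 − 1 = 175/2.
Hence 2A = 175.

175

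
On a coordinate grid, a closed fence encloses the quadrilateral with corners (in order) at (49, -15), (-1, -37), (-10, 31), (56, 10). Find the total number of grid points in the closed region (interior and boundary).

2702

By the shoelace formula, twice the signed area is |(49·(-37) − (-1)·(-15)) + ((-1)·31 − (-10)·(-37)) + ((-10)·10 − 56·31) + (56·(-15) − 49·10)| = 5395, so the area is 5395/2.
The number of boundary lattice points is Σ gcd(|Δx|,|Δy|) = gcd(50,22) + gcd(9,68) + gcd(66,21) + gcd(7,25) = 2+1+3+1 = 7.
Pick's theorem gives I = A − B/2 + 1 = 5395/2 − 7/2 + 1 = 2695, so the closed region contains I + B = 2695 + 7 = 2702 lattice points.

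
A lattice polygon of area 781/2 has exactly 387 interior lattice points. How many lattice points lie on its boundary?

Pick's theorem gives A = I + B/2 − 1, so B = 2(A − I + 1) = 2(781/2 − 387 + 1) = 9.

9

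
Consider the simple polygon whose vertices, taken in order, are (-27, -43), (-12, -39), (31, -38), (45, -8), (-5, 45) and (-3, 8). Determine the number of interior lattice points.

Using the shoelace formula, 2A = |[(-27)·(-39) − (-12)·(-43)] + [(-12)·(-38) − 31·(-39)] + [31·(-8) − 45·(-38)] + [45·45 − (-5)·(-8)] + [(-5)·8 − (-3)·45] + [(-3)·(-43) − (-27)·8]| = 6089, so the area is 6089/2.
Summing gcd(|Δx|,|Δy|) over the edges gives the boundary count: gcd(15,4) + gcd(43,1) + gcd(14,30) + gcd(50,53) + gcd(2,37) + gcd(24,51) = 1+1+2+1+1+3 = 9.
Pick's theorem gives I = A − B/2 + 1 = 6089/2 − 9/2 + 1 = 3041.

3041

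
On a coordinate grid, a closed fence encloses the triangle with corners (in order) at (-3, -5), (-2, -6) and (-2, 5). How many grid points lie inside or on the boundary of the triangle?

Using the shoelace formula, 2A = |((-3)·(-6) − (-2)·(-5)) + ((-2)·5 − (-2)·(-6)) + ((-2)·(-5) − (-3)·5)| = 11, so the area is 11/2.
Summing gcd(|Δx|,|Δy|) over the edges gives the boundary count: gcd(1,1) + gcd(0,11) + gcd(1,10) = 1+11+1 = 13.
Pick's theorem gives I = A − B/2 + 1 = 11/2 − 13/2 + 1 = 0, so the closed region contains I + B = 0 + 13 = 13 lattice points.

13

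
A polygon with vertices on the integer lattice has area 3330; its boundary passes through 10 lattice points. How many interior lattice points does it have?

3326

From Pick's theorem, I = A − B/2 + 1 = 3330 − 10/2 + 1 = 3326.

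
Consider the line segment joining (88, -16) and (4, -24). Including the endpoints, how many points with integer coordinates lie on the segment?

5

The number of lattice points on a segment between lattice points is gcd(|Δx|,|Δy|) + 1 = gcd(84,8) + 1 = 4 + 1 = 5.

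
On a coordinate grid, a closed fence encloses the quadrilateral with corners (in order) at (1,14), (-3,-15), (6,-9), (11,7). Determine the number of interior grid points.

The shoelace formula gives twice the area as |(1·(-15) − (-3)·14) + ((-3)·(-9) − 6·(-15)) + (6·7 − 11·(-9)) + (11·14 − 1·7)| = 432, so the area is 216.
Summing gcd(|Δx|,|Δy|) over the edges gives the boundary count: gcd(4,29) + gcd(9,6) + gcd(5,16) + gcd(10,7) = 1+3+1+1 = 6.
By Pick's theorem A = I + B/2 − 1, so I = 216 − 6/2 + 1 = 214.

214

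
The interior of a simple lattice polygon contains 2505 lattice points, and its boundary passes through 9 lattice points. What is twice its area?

Pick's theorem states A = I + B/2 − 1, so A = 2505 + 9/2 − 1 = 5017/2.
Hence 2A = 5017.

5017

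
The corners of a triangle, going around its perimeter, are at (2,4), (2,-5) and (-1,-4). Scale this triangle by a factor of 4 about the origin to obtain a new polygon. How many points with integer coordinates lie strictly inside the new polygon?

By the shoelace formula, twice the signed area is |(2·(-5) − 2·4) + (2·(-4) − (-1)·(-5)) + ((-1)·4 − 2·(-4))| = 27, so the area is 13.5.
The number of boundary lattice points is Σ gcd(|Δx|,|Δy|) = gcd(0,9) + gcd(3,1) + gcd(3,8) = 9+1+1 = 11.
Scaling by 4 multiplies the area by 4² = 16 (so the new area is 216) and multiplies the boundary lattice-point count by 4, giving 44.
By Pick's theorem, the interior count of the dilated polygon is 216 − 44/2 + 1 = 195.

195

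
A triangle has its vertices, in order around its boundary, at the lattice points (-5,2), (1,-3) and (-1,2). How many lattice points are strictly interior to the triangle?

8

By the shoelace formula, twice the signed area is |[(-5)·(-3) − 1·2] + [1·2 − (-1)·(-3)] + [(-1)·2 − (-5)·2]| = 20, so the area is 10.
Along each edge there are gcd(|Δx|,|Δy|)+1 lattice points, so counting each shared vertex once the boundary has gcd(6,5) + gcd(2,5) + gcd(4,0) = 1+1+4 = 6.
By Pick's theorem A = I + B/2 − 1, so I = 10 − 6/2 + 1 = 8.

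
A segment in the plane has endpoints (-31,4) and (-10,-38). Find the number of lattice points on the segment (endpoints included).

22

The number of lattice points on a segment between lattice points is gcd(|Δx|,|Δy|) + 1 = gcd(21,42) + 1 = 21 + 1 = 22.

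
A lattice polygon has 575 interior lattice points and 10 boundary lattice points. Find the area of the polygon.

By Pick's theorem, A = I + B/2 − 1 = 575 + 10/2 − 1 = 579.

579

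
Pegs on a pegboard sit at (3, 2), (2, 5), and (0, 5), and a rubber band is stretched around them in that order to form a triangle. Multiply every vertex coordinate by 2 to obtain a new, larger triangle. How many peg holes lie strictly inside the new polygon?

7

By the shoelace formula, twice the signed area is |(3·5 − 2·2) + (2·5 − 0·5) + (0·2 − 3·5)| = 6, so the area is 3.
Along each edge there are gcd(|Δx|,|Δy|)+1 lattice points, so counting each shared vertex once the boundary has gcd(1,3) + gcd(2,0) + gcd(3,3) = 1+2+3 = 6.
Scaling by 2 multiplies the area by 2² = 4 (so the new area is 12) and multiplies the boundary lattice-point count by 2, giving 12.
By Pick's theorem, the interior count of the dilated polygon is 12 − 12/2 + 1 = 7.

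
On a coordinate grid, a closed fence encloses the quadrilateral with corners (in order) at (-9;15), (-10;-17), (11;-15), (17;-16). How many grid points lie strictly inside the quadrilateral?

Using the shoelace formula, 2A = |((-9)·(-17) − (-10)·15) + ((-10)·(-15) − 11·(-17)) + (11·(-16) − 17·(-15)) + (17·15 − (-9)·(-16))| = 830, so the area is 415.
Along each edge there are gcd(|Δx|,|Δy|)+1 lattice points, so counting each shared vertex once the boundary has gcd(1,32) + gcd(21,2) + gcd(6,1) + gcd(26,31) = 1+1+1+1 = 4.
By Pick's theorem A = I + B/2 − 1, so I = 415 − 4/2 + 1 = 414.

414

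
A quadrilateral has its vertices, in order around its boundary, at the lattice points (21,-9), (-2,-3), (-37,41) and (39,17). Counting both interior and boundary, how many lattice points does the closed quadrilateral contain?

By the shoelace formula, twice the signed area is |(21·(-3) − (-2)·(-9)) + ((-2)·41 − (-37)·(-3)) + ((-37)·17 − 39·41) + (39·(-9) − 21·17)| = 3210, so the area is 1605.
The number of boundary lattice points is Σ gcd(|Δx|,|Δy|) = gcd(23,6) + gcd(35,44) + gcd(76,24) + gcd(18,26) = 1+1+4+2 = 8.
Pick's theorem gives I = A − B/2 + 1 = 1605 − 8/2 + 1 = 1602, so the closed region contains I + B = 1602 + 8 = 1610 lattice points.

1610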